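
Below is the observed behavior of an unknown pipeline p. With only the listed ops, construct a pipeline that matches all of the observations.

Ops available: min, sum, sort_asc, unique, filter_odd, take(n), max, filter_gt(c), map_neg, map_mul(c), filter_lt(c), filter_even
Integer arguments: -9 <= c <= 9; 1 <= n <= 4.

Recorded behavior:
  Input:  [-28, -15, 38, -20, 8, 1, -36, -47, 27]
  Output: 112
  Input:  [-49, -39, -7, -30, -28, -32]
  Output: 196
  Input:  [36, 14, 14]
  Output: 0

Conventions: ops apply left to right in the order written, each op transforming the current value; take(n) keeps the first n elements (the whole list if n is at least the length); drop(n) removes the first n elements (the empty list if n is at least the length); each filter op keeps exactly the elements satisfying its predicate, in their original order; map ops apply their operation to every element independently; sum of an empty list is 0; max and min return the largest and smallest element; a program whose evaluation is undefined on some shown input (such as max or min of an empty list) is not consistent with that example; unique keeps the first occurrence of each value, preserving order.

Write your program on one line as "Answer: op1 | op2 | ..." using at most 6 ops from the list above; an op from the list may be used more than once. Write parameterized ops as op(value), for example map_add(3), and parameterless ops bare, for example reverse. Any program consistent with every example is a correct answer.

map_mul(-4) | unique | take(1) | filter_gt(-6) | sum

Check, running the answer program on each example:
  [-28, -15, 38, -20, 8, 1, -36, -47, 27] -> [112, 60, -152, 80, -32, -4, 144, 188, -108] -> [112, 60, -152, 80, -32, -4, 144, 188, -108] -> [112] -> [112] -> 112
  [-49, -39, -7, -30, -28, -32] -> [196, 156, 28, 120, 112, 128] -> [196, 156, 28, 120, 112, 128] -> [196] -> [196] -> 196
  [36, 14, 14] -> [-144, -56, -56] -> [-144, -56] -> [-144] -> [] -> 0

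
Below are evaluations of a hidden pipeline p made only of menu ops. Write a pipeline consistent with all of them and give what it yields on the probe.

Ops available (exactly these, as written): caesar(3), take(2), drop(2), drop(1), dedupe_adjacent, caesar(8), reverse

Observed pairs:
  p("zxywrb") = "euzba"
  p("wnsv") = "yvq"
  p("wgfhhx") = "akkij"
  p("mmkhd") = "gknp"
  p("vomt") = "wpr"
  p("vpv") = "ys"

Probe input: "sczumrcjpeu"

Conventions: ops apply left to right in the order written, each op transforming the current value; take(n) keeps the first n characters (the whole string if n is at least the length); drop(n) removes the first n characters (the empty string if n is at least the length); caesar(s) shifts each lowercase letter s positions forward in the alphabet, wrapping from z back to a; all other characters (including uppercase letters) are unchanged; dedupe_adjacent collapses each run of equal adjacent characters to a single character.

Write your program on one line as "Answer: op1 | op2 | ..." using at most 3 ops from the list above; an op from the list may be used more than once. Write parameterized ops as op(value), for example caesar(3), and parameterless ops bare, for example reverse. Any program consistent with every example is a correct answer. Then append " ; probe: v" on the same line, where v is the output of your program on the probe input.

caesar(3) | drop(1) | reverse ; probe: "xhsmfupxcf"

Check, running the answer program on each example:
  "zxywrb" -> "cabzue" -> "abzue" -> "euzba"
  "wnsv" -> "zqvy" -> "qvy" -> "yvq"
  "wgfhhx" -> "zjikka" -> "jikka" -> "akkij"
  "mmkhd" -> "ppnkg" -> "pnkg" -> "gknp"
  "vomt" -> "yrpw" -> "rpw" -> "wpr"
  "vpv" -> "ysy" -> "sy" -> "ys"
  probe: "sczumrcjpeu" -> "vfcxpufmshx" -> "fcxpufmshx" -> "xhsmfupxcf"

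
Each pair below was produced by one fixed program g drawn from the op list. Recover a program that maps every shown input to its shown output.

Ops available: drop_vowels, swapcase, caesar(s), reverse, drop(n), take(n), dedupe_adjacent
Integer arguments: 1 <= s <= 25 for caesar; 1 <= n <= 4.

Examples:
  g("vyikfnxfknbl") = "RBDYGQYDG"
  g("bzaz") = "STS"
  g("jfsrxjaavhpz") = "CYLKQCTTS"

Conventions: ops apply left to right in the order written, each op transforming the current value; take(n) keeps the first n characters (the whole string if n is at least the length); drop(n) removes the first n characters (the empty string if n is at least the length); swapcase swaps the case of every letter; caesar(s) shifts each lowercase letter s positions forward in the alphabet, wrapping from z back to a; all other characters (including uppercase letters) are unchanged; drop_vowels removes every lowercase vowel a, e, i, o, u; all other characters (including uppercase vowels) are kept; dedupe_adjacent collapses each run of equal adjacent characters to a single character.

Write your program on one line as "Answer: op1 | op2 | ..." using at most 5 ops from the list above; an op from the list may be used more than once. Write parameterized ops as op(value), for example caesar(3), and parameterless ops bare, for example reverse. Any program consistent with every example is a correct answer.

reverse | caesar(19) | reverse | drop_vowels | swapcase

Check, running the answer program on each example:
  "vyikfnxfknbl" -> "lbnkfxnfkiyv" -> "eugdyqgydbro" -> "orbdygqydgue" -> "rbdygqydg" -> "RBDYGQYDG"
  "bzaz" -> "zazb" -> "stsu" -> "usts" -> "sts" -> "STS"
  "jfsrxjaavhpz" -> "zphvaajxrsfj" -> "siaottcqklyc" -> "cylkqcttoais" -> "cylkqctts" -> "CYLKQCTTS"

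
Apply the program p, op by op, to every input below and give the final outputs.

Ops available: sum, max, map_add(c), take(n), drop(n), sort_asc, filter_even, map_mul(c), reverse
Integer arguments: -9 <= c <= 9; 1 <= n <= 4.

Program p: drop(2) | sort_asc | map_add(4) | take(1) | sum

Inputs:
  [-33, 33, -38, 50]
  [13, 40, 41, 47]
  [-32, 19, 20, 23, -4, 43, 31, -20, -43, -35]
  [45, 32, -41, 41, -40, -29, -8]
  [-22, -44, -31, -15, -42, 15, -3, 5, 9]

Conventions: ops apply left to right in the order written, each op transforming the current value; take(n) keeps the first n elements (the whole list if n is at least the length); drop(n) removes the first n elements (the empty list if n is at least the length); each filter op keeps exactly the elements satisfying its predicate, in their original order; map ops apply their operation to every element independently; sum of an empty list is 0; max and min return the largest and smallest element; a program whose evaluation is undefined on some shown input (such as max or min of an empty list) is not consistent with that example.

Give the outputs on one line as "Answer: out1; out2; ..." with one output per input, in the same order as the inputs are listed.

-34; 45; -39; -37; -38

Execution, op by op:
  [-33, 33, -38, 50] -> [-38, 50] -> [-38, 50] -> [-34, 54] -> [-34] -> -34
  [13, 40, 41, 47] -> [41, 47] -> [41, 47] -> [45, 51] -> [45] -> 45
  [-32, 19, 20, 23, -4, 43, 31, -20, -43, -35] -> [20, 23, -4, 43, 31, -20, -43, -35] -> [-43, -35, -20, -4, 20, 23, 31, 43] -> [-39, -31, -16, 0, 24, 27, 35, 47] -> [-39] -> -39
  [45, 32, -41, 41, -40, -29, -8] -> [-41, 41, -40, -29, -8] -> [-41, -40, -29, -8, 41] -> [-37, -36, -25, -4, 45] -> [-37] -> -37
  [-22, -44, -31, -15, -42, 15, -3, 5, 9] -> [-31, -15, -42, 15, -3, 5, 9] -> [-42, -31, -15, -3, 5, 9, 15] -> [-38, -27, -11, 1, 9, 13, 19] -> [-38] -> -38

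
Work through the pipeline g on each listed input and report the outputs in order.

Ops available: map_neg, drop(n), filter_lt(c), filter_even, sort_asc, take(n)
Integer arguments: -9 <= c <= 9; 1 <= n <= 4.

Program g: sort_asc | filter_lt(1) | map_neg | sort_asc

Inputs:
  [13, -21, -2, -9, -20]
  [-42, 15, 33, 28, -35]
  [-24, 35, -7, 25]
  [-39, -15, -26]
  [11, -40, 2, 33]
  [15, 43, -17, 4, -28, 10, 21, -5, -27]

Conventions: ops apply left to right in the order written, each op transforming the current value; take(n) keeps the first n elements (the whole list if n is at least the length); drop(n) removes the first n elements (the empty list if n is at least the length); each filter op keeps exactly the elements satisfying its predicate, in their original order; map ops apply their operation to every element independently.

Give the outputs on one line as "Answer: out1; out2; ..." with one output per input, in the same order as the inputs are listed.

[2, 9, 20, 21]; [35, 42]; [7, 24]; [15, 26, 39]; [40]; [5, 17, 27, 28]

Execution, op by op:
  [13, -21, -2, -9, -20] -> [-21, -20, -9, -2, 13] -> [-21, -20, -9, -2] -> [21, 20, 9, 2] -> [2, 9, 20, 21]
  [-42, 15, 33, 28, -35] -> [-42, -35, 15, 28, 33] -> [-42, -35] -> [42, 35] -> [35, 42]
  [-24, 35, -7, 25] -> [-24, -7, 25, 35] -> [-24, -7] -> [24, 7] -> [7, 24]
  [-39, -15, -26] -> [-39, -26, -15] -> [-39, -26, -15] -> [39, 26, 15] -> [15, 26, 39]
  [11, -40, 2, 33] -> [-40, 2, 11, 33] -> [-40] -> [40] -> [40]
  [15, 43, -17, 4, -28, 10, 21, -5, -27] -> [-28, -27, -17, -5, 4, 10, 15, 21, 43] -> [-28, -27, -17, -5] -> [28, 27, 17, 5] -> [5, 17, 27, 28]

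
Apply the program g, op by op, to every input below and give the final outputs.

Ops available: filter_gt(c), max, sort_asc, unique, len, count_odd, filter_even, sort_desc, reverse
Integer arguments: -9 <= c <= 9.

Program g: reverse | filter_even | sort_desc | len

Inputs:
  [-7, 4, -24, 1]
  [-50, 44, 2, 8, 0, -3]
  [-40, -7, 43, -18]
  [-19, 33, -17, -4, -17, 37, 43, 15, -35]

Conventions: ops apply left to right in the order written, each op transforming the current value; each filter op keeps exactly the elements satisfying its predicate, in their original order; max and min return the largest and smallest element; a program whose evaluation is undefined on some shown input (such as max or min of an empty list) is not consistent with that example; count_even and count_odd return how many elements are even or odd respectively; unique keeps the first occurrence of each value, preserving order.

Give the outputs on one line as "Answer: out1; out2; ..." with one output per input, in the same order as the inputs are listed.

2; 5; 2; 1

Execution, op by op:
  [-7, 4, -24, 1] -> [1, -24, 4, -7] -> [-24, 4] -> [4, -24] -> 2
  [-50, 44, 2, 8, 0, -3] -> [-3, 0, 8, 2, 44, -50] -> [0, 8, 2, 44, -50] -> [44, 8, 2, 0, -50] -> 5
  [-40, -7, 43, -18] -> [-18, 43, -7, -40] -> [-18, -40] -> [-18, -40] -> 2
  [-19, 33, -17, -4, -17, 37, 43, 15, -35] -> [-35, 15, 43, 37, -17, -4, -17, 33, -19] -> [-4] -> [-4] -> 1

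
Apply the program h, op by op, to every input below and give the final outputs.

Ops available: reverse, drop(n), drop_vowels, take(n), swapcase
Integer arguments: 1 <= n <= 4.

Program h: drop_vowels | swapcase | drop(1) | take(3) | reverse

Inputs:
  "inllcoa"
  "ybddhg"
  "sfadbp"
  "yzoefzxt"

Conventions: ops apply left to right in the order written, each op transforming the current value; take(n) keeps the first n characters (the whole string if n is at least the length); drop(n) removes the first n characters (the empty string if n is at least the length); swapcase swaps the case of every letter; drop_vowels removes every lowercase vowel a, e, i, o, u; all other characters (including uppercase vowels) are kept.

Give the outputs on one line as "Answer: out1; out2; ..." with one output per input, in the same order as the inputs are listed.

"CLL"; "DDB"; "BDF"; "ZFZ"

Execution, op by op:
  "inllcoa" -> "nllc" -> "NLLC" -> "LLC" -> "LLC" -> "CLL"
  "ybddhg" -> "ybddhg" -> "YBDDHG" -> "BDDHG" -> "BDD" -> "DDB"
  "sfadbp" -> "sfdbp" -> "SFDBP" -> "FDBP" -> "FDB" -> "BDF"
  "yzoefzxt" -> "yzfzxt" -> "YZFZXT" -> "ZFZXT" -> "ZFZ" -> "ZFZ"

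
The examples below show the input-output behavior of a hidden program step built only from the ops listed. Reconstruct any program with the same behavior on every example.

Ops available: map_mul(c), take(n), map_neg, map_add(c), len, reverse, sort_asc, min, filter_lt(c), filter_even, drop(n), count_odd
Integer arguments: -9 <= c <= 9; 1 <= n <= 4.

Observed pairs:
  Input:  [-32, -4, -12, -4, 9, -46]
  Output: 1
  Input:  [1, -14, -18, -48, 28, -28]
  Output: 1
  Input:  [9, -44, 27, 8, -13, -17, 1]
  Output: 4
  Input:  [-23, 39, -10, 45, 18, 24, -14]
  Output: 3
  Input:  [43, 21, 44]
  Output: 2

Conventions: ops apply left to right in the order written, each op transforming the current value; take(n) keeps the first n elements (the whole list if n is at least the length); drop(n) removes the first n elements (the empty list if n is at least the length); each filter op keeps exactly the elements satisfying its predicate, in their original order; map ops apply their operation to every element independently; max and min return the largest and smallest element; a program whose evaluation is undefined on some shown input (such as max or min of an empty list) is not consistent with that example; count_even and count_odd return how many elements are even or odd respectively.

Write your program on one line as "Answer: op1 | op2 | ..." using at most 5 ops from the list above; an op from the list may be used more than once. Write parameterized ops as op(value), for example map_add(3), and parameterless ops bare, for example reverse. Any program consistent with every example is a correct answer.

reverse | drop(1) | map_mul(-7) | sort_asc | count_odd

Check, running the answer program on each example:
  [-32, -4, -12, -4, 9, -46] -> [-46, 9, -4, -12, -4, -32] -> [9, -4, -12, -4, -32] -> [-63, 28, 84, 28, 224] -> [-63, 28, 28, 84, 224] -> 1
  [1, -14, -18, -48, 28, -28] -> [-28, 28, -48, -18, -14, 1] -> [28, -48, -18, -14, 1] -> [-196, 336, 126, 98, -7] -> [-196, -7, 98, 126, 336] -> 1
  [9, -44, 27, 8, -13, -17, 1] -> [1, -17, -13, 8, 27, -44, 9] -> [-17, -13, 8, 27, -44, 9] -> [119, 91, -56, -189, 308, -63] -> [-189, -63, -56, 91, 119, 308] -> 4
  [-23, 39, -10, 45, 18, 24, -14] -> [-14, 24, 18, 45, -10, 39, -23] -> [24, 18, 45, -10, 39, -23] -> [-168, -126, -315, 70, -273, 161] -> [-315, -273, -168, -126, 70, 161] -> 3
  [43, 21, 44] -> [44, 21, 43] -> [21, 43] -> [-147, -301] -> [-301, -147] -> 2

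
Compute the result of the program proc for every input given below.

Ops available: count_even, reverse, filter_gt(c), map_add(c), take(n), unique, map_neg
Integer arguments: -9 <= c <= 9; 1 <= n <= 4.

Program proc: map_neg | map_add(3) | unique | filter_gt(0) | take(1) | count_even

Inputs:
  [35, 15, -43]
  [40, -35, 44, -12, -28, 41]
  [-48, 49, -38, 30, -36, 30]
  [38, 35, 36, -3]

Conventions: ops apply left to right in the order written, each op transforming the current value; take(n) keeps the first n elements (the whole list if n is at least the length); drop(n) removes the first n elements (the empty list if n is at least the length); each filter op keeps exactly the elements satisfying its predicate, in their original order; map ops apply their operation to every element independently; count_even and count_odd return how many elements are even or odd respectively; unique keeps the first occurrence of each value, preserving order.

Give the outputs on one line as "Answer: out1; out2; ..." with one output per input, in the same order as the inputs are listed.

Execution, op by op:
  [35, 15, -43] -> [-35, -15, 43] -> [-32, -12, 46] -> [-32, -12, 46] -> [46] -> [46] -> 1
  [40, -35, 44, -12, -28, 41] -> [-40, 35, -44, 12, 28, -41] -> [-37, 38, -41, 15, 31, -38] -> [-37, 38, -41, 15, 31, -38] -> [38, 15, 31] -> [38] -> 1
  [-48, 49, -38, 30, -36, 30] -> [48, -49, 38, -30, 36, -30] -> [51, -46, 41, -27, 39, -27] -> [51, -46, 41, -27, 39] -> [51, 41, 39] -> [51] -> 0
  [38, 35, 36, -3] -> [-38, -35, -36, 3] -> [-35, -32, -33, 6] -> [-35, -32, -33, 6] -> [6] -> [6] -> 1

1; 1; 0; 1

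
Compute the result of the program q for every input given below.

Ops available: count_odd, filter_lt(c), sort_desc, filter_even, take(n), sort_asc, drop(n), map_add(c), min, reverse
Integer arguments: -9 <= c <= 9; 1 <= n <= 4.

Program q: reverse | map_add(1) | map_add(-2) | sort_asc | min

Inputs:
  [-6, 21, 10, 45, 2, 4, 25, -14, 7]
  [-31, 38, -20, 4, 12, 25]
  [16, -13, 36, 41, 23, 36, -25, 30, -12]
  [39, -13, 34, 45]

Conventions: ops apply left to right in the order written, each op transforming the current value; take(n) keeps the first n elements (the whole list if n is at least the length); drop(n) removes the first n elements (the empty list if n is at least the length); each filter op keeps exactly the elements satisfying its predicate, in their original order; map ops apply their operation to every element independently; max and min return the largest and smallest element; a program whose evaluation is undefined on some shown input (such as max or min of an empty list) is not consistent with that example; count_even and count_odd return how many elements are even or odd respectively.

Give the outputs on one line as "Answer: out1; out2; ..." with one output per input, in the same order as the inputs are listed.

-15; -32; -26; -14

Execution, op by op:
  [-6, 21, 10, 45, 2, 4, 25, -14, 7] -> [7, -14, 25, 4, 2, 45, 10, 21, -6] -> [8, -13, 26, 5, 3, 46, 11, 22, -5] -> [6, -15, 24, 3, 1, 44, 9, 20, -7] -> [-15, -7, 1, 3, 6, 9, 20, 24, 44] -> -15
  [-31, 38, -20, 4, 12, 25] -> [25, 12, 4, -20, 38, -31] -> [26, 13, 5, -19, 39, -30] -> [24, 11, 3, -21, 37, -32] -> [-32, -21, 3, 11, 24, 37] -> -32
  [16, -13, 36, 41, 23, 36, -25, 30, -12] -> [-12, 30, -25, 36, 23, 41, 36, -13, 16] -> [-11, 31, -24, 37, 24, 42, 37, -12, 17] -> [-13, 29, -26, 35, 22, 40, 35, -14, 15] -> [-26, -14, -13, 15, 22, 29, 35, 35, 40] -> -26
  [39, -13, 34, 45] -> [45, 34, -13, 39] -> [46, 35, -12, 40] -> [44, 33, -14, 38] -> [-14, 33, 38, 44] -> -14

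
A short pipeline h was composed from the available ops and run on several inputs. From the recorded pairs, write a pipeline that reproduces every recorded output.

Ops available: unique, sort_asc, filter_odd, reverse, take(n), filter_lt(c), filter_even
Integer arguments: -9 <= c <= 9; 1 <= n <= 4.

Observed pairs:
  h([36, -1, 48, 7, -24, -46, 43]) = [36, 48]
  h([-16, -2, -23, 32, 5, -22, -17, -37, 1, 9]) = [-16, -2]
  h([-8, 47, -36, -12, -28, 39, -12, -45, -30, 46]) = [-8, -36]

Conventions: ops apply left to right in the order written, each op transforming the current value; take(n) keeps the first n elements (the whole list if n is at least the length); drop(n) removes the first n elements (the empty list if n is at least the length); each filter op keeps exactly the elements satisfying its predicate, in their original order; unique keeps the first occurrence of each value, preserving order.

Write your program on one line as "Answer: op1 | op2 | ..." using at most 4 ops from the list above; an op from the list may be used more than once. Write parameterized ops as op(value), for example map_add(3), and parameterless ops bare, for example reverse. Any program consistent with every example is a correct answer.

unique | filter_even | take(2)

Check, running the answer program on each example:
  [36, -1, 48, 7, -24, -46, 43] -> [36, -1, 48, 7, -24, -46, 43] -> [36, 48, -24, -46] -> [36, 48]
  [-16, -2, -23, 32, 5, -22, -17, -37, 1, 9] -> [-16, -2, -23, 32, 5, -22, -17, -37, 1, 9] -> [-16, -2, 32, -22] -> [-16, -2]
  [-8, 47, -36, -12, -28, 39, -12, -45, -30, 46] -> [-8, 47, -36, -12, -28, 39, -45, -30, 46] -> [-8, -36, -12, -28, -30, 46] -> [-8, -36]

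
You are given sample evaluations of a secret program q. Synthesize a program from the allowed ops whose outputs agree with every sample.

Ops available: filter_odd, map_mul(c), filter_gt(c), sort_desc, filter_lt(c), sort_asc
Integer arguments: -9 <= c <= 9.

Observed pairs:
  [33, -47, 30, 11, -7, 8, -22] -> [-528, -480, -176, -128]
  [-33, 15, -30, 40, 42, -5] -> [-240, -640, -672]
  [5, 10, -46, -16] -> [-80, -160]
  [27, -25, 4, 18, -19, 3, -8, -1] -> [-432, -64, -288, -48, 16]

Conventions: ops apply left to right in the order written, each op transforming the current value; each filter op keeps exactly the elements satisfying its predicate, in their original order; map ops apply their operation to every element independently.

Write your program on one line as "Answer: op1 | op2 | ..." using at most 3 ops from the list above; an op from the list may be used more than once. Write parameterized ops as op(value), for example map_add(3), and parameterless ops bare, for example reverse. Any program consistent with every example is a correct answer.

filter_gt(-5) | map_mul(-2) | map_mul(8)

Check, running the answer program on each example:
  [33, -47, 30, 11, -7, 8, -22] -> [33, 30, 11, 8] -> [-66, -60, -22, -16] -> [-528, -480, -176, -128]
  [-33, 15, -30, 40, 42, -5] -> [15, 40, 42] -> [-30, -80, -84] -> [-240, -640, -672]
  [5, 10, -46, -16] -> [5, 10] -> [-10, -20] -> [-80, -160]
  [27, -25, 4, 18, -19, 3, -8, -1] -> [27, 4, 18, 3, -1] -> [-54, -8, -36, -6, 2] -> [-432, -64, -288, -48, 16]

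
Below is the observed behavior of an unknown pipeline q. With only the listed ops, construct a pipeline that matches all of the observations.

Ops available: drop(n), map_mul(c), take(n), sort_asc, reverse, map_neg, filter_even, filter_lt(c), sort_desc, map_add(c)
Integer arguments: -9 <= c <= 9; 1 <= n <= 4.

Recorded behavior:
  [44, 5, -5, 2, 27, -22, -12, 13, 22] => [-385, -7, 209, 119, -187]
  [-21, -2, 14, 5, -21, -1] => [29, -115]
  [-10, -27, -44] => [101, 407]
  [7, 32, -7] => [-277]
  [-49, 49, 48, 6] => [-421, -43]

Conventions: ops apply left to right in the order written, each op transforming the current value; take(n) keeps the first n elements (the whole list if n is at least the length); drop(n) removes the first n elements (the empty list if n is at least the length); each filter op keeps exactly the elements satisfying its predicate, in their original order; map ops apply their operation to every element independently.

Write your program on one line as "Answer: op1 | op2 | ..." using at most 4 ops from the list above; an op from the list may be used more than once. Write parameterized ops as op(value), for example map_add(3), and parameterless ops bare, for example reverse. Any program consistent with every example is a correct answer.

filter_even | map_mul(-9) | map_add(8) | map_add(3)

Check, running the answer program on each example:
  [44, 5, -5, 2, 27, -22, -12, 13, 22] -> [44, 2, -22, -12, 22] -> [-396, -18, 198, 108, -198] -> [-388, -10, 206, 116, -190] -> [-385, -7, 209, 119, -187]
  [-21, -2, 14, 5, -21, -1] -> [-2, 14] -> [18, -126] -> [26, -118] -> [29, -115]
  [-10, -27, -44] -> [-10, -44] -> [90, 396] -> [98, 404] -> [101, 407]
  [7, 32, -7] -> [32] -> [-288] -> [-280] -> [-277]
  [-49, 49, 48, 6] -> [48, 6] -> [-432, -54] -> [-424, -46] -> [-421, -43]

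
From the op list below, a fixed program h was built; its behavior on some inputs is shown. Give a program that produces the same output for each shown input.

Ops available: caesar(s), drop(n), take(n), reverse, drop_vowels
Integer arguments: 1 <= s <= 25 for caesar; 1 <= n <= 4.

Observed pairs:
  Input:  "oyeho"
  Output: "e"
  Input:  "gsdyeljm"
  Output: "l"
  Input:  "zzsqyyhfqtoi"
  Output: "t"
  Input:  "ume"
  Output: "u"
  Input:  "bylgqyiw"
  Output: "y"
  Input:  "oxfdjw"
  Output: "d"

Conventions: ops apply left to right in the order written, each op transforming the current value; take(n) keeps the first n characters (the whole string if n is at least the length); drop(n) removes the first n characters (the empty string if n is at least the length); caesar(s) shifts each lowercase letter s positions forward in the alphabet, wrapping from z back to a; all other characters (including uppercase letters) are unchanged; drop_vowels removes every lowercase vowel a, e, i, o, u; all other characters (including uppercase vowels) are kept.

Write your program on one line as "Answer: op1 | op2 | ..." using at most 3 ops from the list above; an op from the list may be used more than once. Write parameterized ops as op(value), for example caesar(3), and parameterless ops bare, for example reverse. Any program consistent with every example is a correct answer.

reverse | take(3) | drop(2)

Check, running the answer program on each example:
  "oyeho" -> "oheyo" -> "ohe" -> "e"
  "gsdyeljm" -> "mjleydsg" -> "mjl" -> "l"
  "zzsqyyhfqtoi" -> "iotqfhyyqszz" -> "iot" -> "t"
  "ume" -> "emu" -> "emu" -> "u"
  "bylgqyiw" -> "wiyqglyb" -> "wiy" -> "y"
  "oxfdjw" -> "wjdfxo" -> "wjd" -> "d"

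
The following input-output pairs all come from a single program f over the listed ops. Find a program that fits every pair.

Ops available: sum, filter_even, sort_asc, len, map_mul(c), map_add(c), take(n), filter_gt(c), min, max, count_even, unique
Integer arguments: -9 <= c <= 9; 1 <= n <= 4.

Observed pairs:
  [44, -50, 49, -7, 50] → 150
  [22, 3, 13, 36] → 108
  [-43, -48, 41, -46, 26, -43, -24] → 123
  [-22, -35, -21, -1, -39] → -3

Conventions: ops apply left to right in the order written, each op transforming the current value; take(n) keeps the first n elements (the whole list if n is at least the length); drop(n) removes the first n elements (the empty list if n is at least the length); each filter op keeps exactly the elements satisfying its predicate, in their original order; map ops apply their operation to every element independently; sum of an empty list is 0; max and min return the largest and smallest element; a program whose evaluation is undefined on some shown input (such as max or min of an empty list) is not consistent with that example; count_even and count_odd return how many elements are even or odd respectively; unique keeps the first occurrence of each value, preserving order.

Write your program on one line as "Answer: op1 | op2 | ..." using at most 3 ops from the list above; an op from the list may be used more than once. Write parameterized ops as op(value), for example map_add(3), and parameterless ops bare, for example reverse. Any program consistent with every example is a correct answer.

filter_gt(-7) | map_mul(3) | max

Check, running the answer program on each example:
  [44, -50, 49, -7, 50] -> [44, 49, 50] -> [132, 147, 150] -> 150
  [22, 3, 13, 36] -> [22, 3, 13, 36] -> [66, 9, 39, 108] -> 108
  [-43, -48, 41, -46, 26, -43, -24] -> [41, 26] -> [123, 78] -> 123
  [-22, -35, -21, -1, -39] -> [-1] -> [-3] -> -3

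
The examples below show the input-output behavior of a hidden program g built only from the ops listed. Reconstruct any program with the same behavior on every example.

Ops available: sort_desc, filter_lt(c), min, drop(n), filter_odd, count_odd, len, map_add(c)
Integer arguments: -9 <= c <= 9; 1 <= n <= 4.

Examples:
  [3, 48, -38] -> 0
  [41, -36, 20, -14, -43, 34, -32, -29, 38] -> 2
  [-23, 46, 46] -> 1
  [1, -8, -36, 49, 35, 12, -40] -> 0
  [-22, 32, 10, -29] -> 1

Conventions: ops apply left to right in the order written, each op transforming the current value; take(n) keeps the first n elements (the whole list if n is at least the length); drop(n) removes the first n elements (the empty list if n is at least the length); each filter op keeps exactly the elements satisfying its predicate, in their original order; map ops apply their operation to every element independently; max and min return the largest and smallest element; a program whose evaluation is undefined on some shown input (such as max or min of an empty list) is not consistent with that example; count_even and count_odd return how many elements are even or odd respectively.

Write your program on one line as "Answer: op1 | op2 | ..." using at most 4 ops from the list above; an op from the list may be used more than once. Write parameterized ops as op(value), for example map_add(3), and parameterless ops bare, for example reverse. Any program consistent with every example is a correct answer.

filter_odd | filter_lt(-1) | len

Check, running the answer program on each example:
  [3, 48, -38] -> [3] -> [] -> 0
  [41, -36, 20, -14, -43, 34, -32, -29, 38] -> [41, -43, -29] -> [-43, -29] -> 2
  [-23, 46, 46] -> [-23] -> [-23] -> 1
  [1, -8, -36, 49, 35, 12, -40] -> [1, 49, 35] -> [] -> 0
  [-22, 32, 10, -29] -> [-29] -> [-29] -> 1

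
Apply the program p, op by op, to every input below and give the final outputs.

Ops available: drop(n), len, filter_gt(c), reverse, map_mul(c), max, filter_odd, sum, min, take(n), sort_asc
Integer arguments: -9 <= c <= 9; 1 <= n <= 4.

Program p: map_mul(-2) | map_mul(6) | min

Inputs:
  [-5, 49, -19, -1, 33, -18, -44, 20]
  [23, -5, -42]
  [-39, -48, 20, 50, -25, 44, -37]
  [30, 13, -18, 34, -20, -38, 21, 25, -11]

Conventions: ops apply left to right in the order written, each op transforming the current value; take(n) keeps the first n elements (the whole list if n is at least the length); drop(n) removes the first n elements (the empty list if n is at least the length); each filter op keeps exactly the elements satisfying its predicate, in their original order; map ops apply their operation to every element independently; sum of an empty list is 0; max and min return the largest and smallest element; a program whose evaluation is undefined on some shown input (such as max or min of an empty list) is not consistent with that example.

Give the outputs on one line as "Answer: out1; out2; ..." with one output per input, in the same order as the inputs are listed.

Execution, op by op:
  [-5, 49, -19, -1, 33, -18, -44, 20] -> [10, -98, 38, 2, -66, 36, 88, -40] -> [60, -588, 228, 12, -396, 216, 528, -240] -> -588
  [23, -5, -42] -> [-46, 10, 84] -> [-276, 60, 504] -> -276
  [-39, -48, 20, 50, -25, 44, -37] -> [78, 96, -40, -100, 50, -88, 74] -> [468, 576, -240, -600, 300, -528, 444] -> -600
  [30, 13, -18, 34, -20, -38, 21, 25, -11] -> [-60, -26, 36, -68, 40, 76, -42, -50, 22] -> [-360, -156, 216, -408, 240, 456, -252, -300, 132] -> -408

-588; -276; -600; -408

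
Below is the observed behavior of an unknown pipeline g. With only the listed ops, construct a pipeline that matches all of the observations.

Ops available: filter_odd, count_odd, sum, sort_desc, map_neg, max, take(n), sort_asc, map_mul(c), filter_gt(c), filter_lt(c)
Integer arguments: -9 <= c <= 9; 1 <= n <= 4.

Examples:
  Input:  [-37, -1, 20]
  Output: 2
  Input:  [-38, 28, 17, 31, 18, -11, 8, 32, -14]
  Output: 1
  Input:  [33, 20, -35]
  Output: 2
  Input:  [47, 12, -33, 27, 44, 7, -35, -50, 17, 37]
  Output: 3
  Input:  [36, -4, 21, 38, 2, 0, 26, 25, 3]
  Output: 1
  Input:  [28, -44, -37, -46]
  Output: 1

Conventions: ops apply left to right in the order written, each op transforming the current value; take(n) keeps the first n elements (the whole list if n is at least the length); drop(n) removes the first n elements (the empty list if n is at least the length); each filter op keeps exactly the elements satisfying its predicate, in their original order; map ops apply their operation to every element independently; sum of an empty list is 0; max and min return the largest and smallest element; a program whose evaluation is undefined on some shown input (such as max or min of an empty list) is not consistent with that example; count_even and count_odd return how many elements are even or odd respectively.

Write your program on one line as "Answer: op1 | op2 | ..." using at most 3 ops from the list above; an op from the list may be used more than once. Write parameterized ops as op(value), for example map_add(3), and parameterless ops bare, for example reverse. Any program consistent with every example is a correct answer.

sort_asc | take(4) | count_odd

Check, running the answer program on each example:
  [-37, -1, 20] -> [-37, -1, 20] -> [-37, -1, 20] -> 2
  [-38, 28, 17, 31, 18, -11, 8, 32, -14] -> [-38, -14, -11, 8, 17, 18, 28, 31, 32] -> [-38, -14, -11, 8] -> 1
  [33, 20, -35] -> [-35, 20, 33] -> [-35, 20, 33] -> 2
  [47, 12, -33, 27, 44, 7, -35, -50, 17, 37] -> [-50, -35, -33, 7, 12, 17, 27, 37, 44, 47] -> [-50, -35, -33, 7] -> 3
  [36, -4, 21, 38, 2, 0, 26, 25, 3] -> [-4, 0, 2, 3, 21, 25, 26, 36, 38] -> [-4, 0, 2, 3] -> 1
  [28, -44, -37, -46] -> [-46, -44, -37, 28] -> [-46, -44, -37, 28] -> 1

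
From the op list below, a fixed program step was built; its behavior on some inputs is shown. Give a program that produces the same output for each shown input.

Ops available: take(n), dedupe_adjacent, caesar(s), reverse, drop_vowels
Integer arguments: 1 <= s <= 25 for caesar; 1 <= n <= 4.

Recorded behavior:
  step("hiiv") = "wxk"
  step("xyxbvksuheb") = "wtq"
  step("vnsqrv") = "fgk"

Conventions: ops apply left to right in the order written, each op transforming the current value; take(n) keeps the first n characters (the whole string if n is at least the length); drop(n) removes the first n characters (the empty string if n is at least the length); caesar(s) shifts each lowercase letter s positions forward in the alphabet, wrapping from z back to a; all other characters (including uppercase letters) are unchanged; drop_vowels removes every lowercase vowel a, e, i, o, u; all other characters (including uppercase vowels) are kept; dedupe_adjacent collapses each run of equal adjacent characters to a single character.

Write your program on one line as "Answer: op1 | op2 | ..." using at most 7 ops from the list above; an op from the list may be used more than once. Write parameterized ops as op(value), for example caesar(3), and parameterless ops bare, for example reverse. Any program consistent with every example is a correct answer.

caesar(17) | caesar(24) | reverse | dedupe_adjacent | take(3) | reverse

Check, running the answer program on each example:
  "hiiv" -> "yzzm" -> "wxxk" -> "kxxw" -> "kxw" -> "kxw" -> "wxk"
  "xyxbvksuheb" -> "oposmbjlyvs" -> "mnmqkzhjwtq" -> "qtwjhzkqmnm" -> "qtwjhzkqmnm" -> "qtw" -> "wtq"
  "vnsqrv" -> "mejhim" -> "kchfgk" -> "kgfhck" -> "kgfhck" -> "kgf" -> "fgk"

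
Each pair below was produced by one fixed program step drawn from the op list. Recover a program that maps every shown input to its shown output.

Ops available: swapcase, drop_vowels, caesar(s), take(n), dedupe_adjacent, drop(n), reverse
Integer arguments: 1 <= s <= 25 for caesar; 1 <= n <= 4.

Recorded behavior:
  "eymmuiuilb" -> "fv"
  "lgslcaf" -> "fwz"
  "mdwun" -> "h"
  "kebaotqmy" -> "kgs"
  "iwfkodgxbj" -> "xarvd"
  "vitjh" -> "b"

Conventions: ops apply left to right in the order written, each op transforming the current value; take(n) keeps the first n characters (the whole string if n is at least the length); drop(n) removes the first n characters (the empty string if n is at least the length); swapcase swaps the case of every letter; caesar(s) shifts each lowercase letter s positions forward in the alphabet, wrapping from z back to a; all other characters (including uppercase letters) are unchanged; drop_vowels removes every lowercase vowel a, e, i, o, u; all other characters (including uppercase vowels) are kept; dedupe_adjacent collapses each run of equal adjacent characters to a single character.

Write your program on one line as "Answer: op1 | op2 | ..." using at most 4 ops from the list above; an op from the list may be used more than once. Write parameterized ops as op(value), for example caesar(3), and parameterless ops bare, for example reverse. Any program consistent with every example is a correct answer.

drop_vowels | caesar(20) | drop(3)

Check, running the answer program on each example:
  "eymmuiuilb" -> "ymmlb" -> "sggfv" -> "fv"
  "lgslcaf" -> "lgslcf" -> "famfwz" -> "fwz"
  "mdwun" -> "mdwn" -> "gxqh" -> "h"
  "kebaotqmy" -> "kbtqmy" -> "evnkgs" -> "kgs"
  "iwfkodgxbj" -> "wfkdgxbj" -> "qzexarvd" -> "xarvd"
  "vitjh" -> "vtjh" -> "pndb" -> "b"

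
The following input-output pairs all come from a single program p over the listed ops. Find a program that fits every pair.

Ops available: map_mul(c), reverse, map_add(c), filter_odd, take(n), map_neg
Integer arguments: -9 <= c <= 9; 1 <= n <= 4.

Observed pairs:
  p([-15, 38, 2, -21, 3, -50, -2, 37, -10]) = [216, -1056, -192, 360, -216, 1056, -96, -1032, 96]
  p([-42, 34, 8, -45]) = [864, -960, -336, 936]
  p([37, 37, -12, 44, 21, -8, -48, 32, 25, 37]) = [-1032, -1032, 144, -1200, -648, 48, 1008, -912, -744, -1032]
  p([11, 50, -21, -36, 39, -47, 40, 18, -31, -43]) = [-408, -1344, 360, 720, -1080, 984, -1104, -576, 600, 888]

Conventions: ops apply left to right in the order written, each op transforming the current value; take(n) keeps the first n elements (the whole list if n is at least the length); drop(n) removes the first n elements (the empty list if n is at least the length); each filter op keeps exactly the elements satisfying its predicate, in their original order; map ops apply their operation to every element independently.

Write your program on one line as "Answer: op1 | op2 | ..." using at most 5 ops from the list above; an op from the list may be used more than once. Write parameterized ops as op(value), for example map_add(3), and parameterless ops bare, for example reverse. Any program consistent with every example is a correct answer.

map_add(6) | map_neg | map_mul(-3) | map_mul(-8)

Check, running the answer program on each example:
  [-15, 38, 2, -21, 3, -50, -2, 37, -10] -> [-9, 44, 8, -15, 9, -44, 4, 43, -4] -> [9, -44, -8, 15, -9, 44, -4, -43, 4] -> [-27, 132, 24, -45, 27, -132, 12, 129, -12] -> [216, -1056, -192, 360, -216, 1056, -96, -1032, 96]
  [-42, 34, 8, -45] -> [-36, 40, 14, -39] -> [36, -40, -14, 39] -> [-108, 120, 42, -117] -> [864, -960, -336, 936]
  [37, 37, -12, 44, 21, -8, -48, 32, 25, 37] -> [43, 43, -6, 50, 27, -2, -42, 38, 31, 43] -> [-43, -43, 6, -50, -27, 2, 42, -38, -31, -43] -> [129, 129, -18, 150, 81, -6, -126, 114, 93, 129] -> [-1032, -1032, 144, -1200, -648, 48, 1008, -912, -744, -1032]
  [11, 50, -21, -36, 39, -47, 40, 18, -31, -43] -> [17, 56, -15, -30, 45, -41, 46, 24, -25, -37] -> [-17, -56, 15, 30, -45, 41, -46, -24, 25, 37] -> [51, 168, -45, -90, 135, -123, 138, 72, -75, -111] -> [-408, -1344, 360, 720, -1080, 984, -1104, -576, 600, 888]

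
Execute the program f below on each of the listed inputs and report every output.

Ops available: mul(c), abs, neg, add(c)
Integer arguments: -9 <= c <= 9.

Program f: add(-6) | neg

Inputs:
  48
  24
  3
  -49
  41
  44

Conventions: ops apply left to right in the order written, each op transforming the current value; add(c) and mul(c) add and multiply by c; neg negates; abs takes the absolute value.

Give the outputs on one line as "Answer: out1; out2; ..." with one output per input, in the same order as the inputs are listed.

Execution, op by op:
  48 -> 42 -> -42
  24 -> 18 -> -18
  3 -> -3 -> 3
  -49 -> -55 -> 55
  41 -> 35 -> -35
  44 -> 38 -> -38

-42; -18; 3; 55; -35; -38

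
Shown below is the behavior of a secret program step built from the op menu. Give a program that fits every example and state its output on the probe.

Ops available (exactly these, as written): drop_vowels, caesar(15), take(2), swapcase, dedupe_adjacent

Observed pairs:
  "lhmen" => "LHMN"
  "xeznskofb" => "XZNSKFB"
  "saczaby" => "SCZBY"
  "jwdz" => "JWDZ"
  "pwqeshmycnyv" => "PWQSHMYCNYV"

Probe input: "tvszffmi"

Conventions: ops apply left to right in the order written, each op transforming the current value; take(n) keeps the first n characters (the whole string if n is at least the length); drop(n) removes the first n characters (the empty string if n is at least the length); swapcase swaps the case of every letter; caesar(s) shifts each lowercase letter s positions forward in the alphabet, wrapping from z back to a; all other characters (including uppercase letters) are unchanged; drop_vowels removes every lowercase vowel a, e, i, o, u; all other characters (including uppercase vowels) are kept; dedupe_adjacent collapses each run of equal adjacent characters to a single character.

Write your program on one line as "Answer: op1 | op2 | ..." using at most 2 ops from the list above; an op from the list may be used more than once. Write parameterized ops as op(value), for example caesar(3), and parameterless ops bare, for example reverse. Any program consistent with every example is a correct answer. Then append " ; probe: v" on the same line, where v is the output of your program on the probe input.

drop_vowels | swapcase ; probe: "TVSZFFM"

Check, running the answer program on each example:
  "lhmen" -> "lhmn" -> "LHMN"
  "xeznskofb" -> "xznskfb" -> "XZNSKFB"
  "saczaby" -> "sczby" -> "SCZBY"
  "jwdz" -> "jwdz" -> "JWDZ"
  "pwqeshmycnyv" -> "pwqshmycnyv" -> "PWQSHMYCNYV"
  probe: "tvszffmi" -> "tvszffm" -> "TVSZFFM"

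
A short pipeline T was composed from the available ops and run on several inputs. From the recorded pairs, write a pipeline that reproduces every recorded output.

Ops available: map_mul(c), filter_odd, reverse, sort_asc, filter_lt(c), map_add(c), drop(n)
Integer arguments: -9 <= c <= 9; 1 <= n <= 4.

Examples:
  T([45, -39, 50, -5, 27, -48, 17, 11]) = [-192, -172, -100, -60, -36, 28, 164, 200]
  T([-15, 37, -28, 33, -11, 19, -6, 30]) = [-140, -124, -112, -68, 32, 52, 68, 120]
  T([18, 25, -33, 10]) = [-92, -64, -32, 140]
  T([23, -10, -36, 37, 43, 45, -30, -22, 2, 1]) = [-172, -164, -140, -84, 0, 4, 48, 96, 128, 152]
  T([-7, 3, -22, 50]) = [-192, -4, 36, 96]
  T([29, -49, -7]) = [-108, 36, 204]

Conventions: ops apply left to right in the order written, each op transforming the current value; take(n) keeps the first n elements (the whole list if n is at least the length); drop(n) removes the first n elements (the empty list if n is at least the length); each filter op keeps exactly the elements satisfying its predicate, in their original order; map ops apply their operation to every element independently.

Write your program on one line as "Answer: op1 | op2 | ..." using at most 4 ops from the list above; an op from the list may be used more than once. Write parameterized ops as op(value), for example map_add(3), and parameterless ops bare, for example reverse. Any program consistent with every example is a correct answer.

map_mul(-2) | sort_asc | map_mul(2) | map_add(8)

Check, running the answer program on each example:
  [45, -39, 50, -5, 27, -48, 17, 11] -> [-90, 78, -100, 10, -54, 96, -34, -22] -> [-100, -90, -54, -34, -22, 10, 78, 96] -> [-200, -180, -108, -68, -44, 20, 156, 192] -> [-192, -172, -100, -60, -36, 28, 164, 200]
  [-15, 37, -28, 33, -11, 19, -6, 30] -> [30, -74, 56, -66, 22, -38, 12, -60] -> [-74, -66, -60, -38, 12, 22, 30, 56] -> [-148, -132, -120, -76, 24, 44, 60, 112] -> [-140, -124, -112, -68, 32, 52, 68, 120]
  [18, 25, -33, 10] -> [-36, -50, 66, -20] -> [-50, -36, -20, 66] -> [-100, -72, -40, 132] -> [-92, -64, -32, 140]
  [23, -10, -36, 37, 43, 45, -30, -22, 2, 1] -> [-46, 20, 72, -74, -86, -90, 60, 44, -4, -2] -> [-90, -86, -74, -46, -4, -2, 20, 44, 60, 72] -> [-180, -172, -148, -92, -8, -4, 40, 88, 120, 144] -> [-172, -164, -140, -84, 0, 4, 48, 96, 128, 152]
  [-7, 3, -22, 50] -> [14, -6, 44, -100] -> [-100, -6, 14, 44] -> [-200, -12, 28, 88] -> [-192, -4, 36, 96]
  [29, -49, -7] -> [-58, 98, 14] -> [-58, 14, 98] -> [-116, 28, 196] -> [-108, 36, 204]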